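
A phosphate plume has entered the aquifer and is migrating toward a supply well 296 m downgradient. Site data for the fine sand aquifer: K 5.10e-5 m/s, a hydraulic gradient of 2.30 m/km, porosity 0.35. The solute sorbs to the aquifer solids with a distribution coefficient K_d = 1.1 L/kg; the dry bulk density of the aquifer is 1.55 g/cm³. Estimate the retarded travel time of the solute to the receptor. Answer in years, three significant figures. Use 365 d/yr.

164 years

K = 5.10e-5 m/s × 86400 s/d = 4.406 m/d
q = Ki = 4.406 × 0.0023 = 0.01013 m/d
v = Ki/n = 4.406·0.0023/0.35 = 0.02896 m/d
Retardation R = 1 + ρ_b·K_d/n = 1 + 1.55×1.1/0.35 = 5.871
Contaminant velocity v_c = v/R = 0.02896/5.871 = 0.004932 m/d
t = L/v_c = 296/0.004932 = 60020 d
   = 60020/365 = 164 yr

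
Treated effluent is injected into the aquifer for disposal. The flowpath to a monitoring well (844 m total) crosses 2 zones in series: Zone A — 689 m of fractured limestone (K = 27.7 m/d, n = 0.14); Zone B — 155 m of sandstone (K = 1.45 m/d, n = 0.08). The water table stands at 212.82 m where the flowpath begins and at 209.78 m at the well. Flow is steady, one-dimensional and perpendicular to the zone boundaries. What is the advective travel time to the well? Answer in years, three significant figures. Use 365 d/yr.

12.9 years

Total head drop ΔH = 212.82 − 209.78 = 3.04 m
Continuity: the same q passes through each zone, so ΔH = q·Σ(L_j/K_j) — the zones act as resistances in series.
Σ(L/K) = 689/27.7 + 155/1.45 = 24.87 + 106.9 = 131.8 d
q = ΔH / Σ(L/K) = 3.04 / 131.8 = 0.02307 m/d (same in every zone)
Zone A: v = q/n = 0.02307/0.14 = 0.1648 m/d → t_A = 689/0.1648 = 4181 d
Zone B: v = q/n = 0.02307/0.08 = 0.2884 m/d → t_B = 155/0.2884 = 537.5 d
Total t = 4181 + 537.5 = 4719 d
   = 4719 / 365 = 12.9 yr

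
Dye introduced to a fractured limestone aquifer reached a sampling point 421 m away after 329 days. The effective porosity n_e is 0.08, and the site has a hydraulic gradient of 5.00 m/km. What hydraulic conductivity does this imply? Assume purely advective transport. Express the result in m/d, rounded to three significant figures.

20.5 m/d

v = L / t = 421 / 329 = 1.280 m/d
K = v · n / i = 1.280 × 0.08 / 0.0050 = 20.5 m/d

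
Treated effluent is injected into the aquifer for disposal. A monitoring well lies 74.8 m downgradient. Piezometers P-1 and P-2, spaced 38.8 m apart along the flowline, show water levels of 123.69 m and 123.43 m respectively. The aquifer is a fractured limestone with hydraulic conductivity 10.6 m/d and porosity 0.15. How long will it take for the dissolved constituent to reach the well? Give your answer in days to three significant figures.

158 days

Hydraulic gradient i = (123.69 − 123.43) / 38.8 = 0.26 / 38.8 = 0.006701
Darcy flux q = K·i = 10.6 × 0.006701 = 0.07103 m/d
v = Ki/n = 10.6·0.006701/0.15 = 0.4735 m/d
t = L / v = 74.8 / 0.4735 = 158.0 d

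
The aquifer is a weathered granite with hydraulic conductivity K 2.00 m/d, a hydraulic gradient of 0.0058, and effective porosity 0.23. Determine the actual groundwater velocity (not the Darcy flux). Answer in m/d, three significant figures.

Darcy flux q = K·i = 2.00 × 0.0058 = 0.01160 m/d
v = Ki/n = 2.00·0.0058/0.23 = 0.05043 m/d

0.0504 m/d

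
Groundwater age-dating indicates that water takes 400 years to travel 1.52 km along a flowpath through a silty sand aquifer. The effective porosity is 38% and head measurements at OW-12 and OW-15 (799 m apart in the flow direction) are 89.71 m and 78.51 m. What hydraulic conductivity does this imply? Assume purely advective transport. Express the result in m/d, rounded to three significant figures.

0.282 m/d

Hydraulic gradient i = (89.71 − 78.51) / 799 = 11.20 / 799 = 0.01402
t = 400 years = 146000 d
L = 1.52 km = 1520 m
v = L / t = 1520 / 146000 = 0.01041 m/d
K = v · n / i = 0.01041 × 0.38 / 0.01402 = 0.282 m/d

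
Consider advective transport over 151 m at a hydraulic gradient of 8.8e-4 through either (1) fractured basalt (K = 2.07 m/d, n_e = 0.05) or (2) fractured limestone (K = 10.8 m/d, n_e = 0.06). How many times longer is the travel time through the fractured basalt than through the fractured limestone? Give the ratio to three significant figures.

Unit 1 (fractured basalt): v = 2.07×8.8e-4/0.05 = 0.03643 m/d, t = 151/0.03643 = 4145 d
Unit 2 (fractured limestone): v = 10.8×8.8e-4/0.06 = 0.1584 m/d, t = 151/0.1584 = 953.3 d
t(fractured basalt) / t(fractured limestone) = 4145/953.3 = 4.35

4.35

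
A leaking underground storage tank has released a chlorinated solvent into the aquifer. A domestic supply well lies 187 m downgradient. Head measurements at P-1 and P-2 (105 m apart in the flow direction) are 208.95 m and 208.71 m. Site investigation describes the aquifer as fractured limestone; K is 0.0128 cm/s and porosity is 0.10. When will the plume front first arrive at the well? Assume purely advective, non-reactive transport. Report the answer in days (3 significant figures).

Hydraulic gradient i = (208.95 − 208.71) / 105 = 0.24 / 105 = 0.002286
K = 0.0128 cm/s × 864 = 11.06 m/d
q = Ki = 11.06 × 0.002286 = 0.02528 m/d
Seepage velocity v = q / n = 0.02528 / 0.10 = 0.2528 m/d
t = L / v = 187 / 0.2528 = 739.8 d

740 days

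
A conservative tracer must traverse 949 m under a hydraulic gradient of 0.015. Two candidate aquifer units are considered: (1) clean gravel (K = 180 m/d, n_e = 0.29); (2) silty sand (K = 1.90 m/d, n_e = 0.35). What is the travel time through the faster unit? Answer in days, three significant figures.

Unit 1 (clean gravel): v = 180×0.015/0.29 = 9.310 m/d, t = 949/9.310 = 101.9 d
Unit 2 (silty sand): v = 1.90×0.015/0.35 = 0.08143 m/d, t = 949/0.08143 = 11650 d
Faster unit: t = 102 d

102 days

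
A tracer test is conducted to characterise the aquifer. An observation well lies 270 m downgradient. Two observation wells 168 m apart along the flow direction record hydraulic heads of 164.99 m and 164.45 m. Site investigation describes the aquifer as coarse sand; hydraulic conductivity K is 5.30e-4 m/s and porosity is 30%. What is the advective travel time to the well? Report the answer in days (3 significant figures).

550 days

Hydraulic gradient i = (164.99 − 164.45) / 168 = 0.54 / 168 = 0.003214
K = 5.30e-4 m/s × 86400 s/d = 45.79 m/d
Specific discharge q = 45.79 × 0.003214 = 0.1472 m/d
Seepage velocity v = q / n = 0.1472 / 0.30 = 0.4906 m/d
t = L / v = 270 / 0.4906 = 550.3 d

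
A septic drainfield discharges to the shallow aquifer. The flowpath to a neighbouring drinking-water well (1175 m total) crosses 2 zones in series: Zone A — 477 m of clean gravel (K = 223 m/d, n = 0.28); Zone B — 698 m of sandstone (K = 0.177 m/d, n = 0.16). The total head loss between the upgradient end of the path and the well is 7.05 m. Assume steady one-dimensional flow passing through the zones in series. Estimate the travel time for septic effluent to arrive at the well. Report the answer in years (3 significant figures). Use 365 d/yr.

Steady 1-D flow in series ⇒ the Darcy flux q is identical in every zone and the zone head losses add (resistances L/K in series).
Σ(L/K) = 477/223 + 698/0.177 = 2.139 + 3944 = 3946 d
q = ΔH / Σ(L/K) = 7.05 / 3946 = 0.001787 m/d (same in every zone)
Zone A: v = q/n = 0.001787/0.28 = 0.006381 m/d → t_A = 477/0.006381 = 74750 d
Zone B: v = q/n = 0.001787/0.16 = 0.01117 m/d → t_B = 698/0.01117 = 62500 d
Total t = 74750 + 62500 = 137300 d
   = 137300 / 365 = 376 yr

376 years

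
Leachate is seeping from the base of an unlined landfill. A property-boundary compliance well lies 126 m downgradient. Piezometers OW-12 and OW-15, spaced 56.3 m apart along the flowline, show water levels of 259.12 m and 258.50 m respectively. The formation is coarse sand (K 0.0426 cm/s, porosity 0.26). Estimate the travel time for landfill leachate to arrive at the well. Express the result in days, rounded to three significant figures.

Hydraulic gradient i = (259.12 − 258.50) / 56.3 = 0.62 / 56.3 = 0.01101
K = 0.0426 cm/s × 864 = 36.81 m/d
q = Ki = 36.81 × 0.01101 = 0.4053 m/d
Average linear velocity = 0.4053 / 0.26 = 1.559 m/d
t = L / v = 126 / 1.559 = 80.82 d

80.8 days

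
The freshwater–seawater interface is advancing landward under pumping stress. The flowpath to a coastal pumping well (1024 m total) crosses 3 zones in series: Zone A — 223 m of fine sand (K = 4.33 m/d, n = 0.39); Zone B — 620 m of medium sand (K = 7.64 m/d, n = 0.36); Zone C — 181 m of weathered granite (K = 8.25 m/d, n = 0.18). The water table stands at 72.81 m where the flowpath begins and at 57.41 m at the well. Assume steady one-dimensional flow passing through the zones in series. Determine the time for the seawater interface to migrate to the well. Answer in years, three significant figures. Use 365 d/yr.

Total head drop ΔH = 72.81 − 57.41 = 15.40 m
Continuity: the same q passes through each zone, so ΔH = q·Σ(L_j/K_j) — the zones act as resistances in series.
Σ(L/K) = 223/4.33 + 620/7.64 + 181/8.25 = 51.50 + 81.15 + 21.94 = 154.6 d
q = ΔH / Σ(L/K) = 15.40 / 154.6 = 0.09962 m/d (same in every zone)
Zone A: v = q/n = 0.09962/0.39 = 0.2554 m/d → t_A = 223/0.2554 = 873.0 d
Zone B: v = q/n = 0.09962/0.36 = 0.2767 m/d → t_B = 620/0.2767 = 2241 d
Zone C: v = q/n = 0.09962/0.18 = 0.5534 m/d → t_C = 181/0.5534 = 327.1 d
Total t = 873.0 + 2241 + 327.1 = 3441 d
   = 3441 / 365 = 9.43 yr

9.43 years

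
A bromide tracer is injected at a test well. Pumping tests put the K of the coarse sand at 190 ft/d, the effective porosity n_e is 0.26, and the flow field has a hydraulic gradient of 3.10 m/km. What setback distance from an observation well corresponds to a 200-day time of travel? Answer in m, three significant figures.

138 m

K = 190 ft/d × 0.3048 = 57.91 m/d
q = Ki = 57.91 × 0.0031 = 0.1795 m/d
v = Ki/n = 57.91·0.0031/0.26 = 0.6905 m/d
L = v × T = 0.6905 × 200 = 138.1 m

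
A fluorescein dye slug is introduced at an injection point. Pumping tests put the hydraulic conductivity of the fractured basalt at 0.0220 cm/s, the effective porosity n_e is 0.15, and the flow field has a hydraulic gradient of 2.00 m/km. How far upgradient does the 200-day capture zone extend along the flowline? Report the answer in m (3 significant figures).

K = 0.0220 cm/s × 864 = 19.01 m/d
Specific discharge q = 19.01 × 0.0020 = 0.03802 m/d
v_s = q/n_e = 0.03802/0.15 = 0.2534 m/d
L = v × T = 0.2534 × 200 = 50.69 m

50.7 m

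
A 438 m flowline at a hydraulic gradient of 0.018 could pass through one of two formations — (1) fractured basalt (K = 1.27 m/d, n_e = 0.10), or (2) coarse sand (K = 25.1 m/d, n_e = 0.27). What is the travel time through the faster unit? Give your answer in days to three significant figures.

Unit 1 (fractured basalt): v = 1.27×0.018/0.10 = 0.2286 m/d, t = 438/0.2286 = 1916 d
Unit 2 (coarse sand): v = 25.1×0.018/0.27 = 1.673 m/d, t = 438/1.673 = 261.8 d
Faster unit: t = 262 d

262 days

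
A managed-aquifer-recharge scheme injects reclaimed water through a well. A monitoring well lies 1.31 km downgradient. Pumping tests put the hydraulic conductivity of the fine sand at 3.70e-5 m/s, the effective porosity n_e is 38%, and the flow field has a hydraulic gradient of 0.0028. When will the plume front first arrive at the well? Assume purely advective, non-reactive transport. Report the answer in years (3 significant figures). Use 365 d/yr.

K = 3.70e-5 m/s × 86400 s/d = 3.197 m/d
q = Ki = 3.197 × 0.0028 = 0.008951 m/d
v_s = q/n_e = 0.008951/0.38 = 0.02356 m/d
L = 1.31 km = 1310 m
t = L / v = 1310 / 0.02356 = 55610 d
   = 55610 / 365 = 152 yr

152 years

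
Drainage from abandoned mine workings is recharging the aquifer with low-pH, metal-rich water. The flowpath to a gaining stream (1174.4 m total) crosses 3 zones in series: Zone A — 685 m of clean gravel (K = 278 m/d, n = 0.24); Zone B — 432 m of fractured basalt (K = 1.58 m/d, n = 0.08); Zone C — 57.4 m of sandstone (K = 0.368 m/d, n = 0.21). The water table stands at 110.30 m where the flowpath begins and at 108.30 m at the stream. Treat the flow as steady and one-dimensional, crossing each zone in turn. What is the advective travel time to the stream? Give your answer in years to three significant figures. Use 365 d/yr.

125 years

Total head drop ΔH = 110.30 − 108.30 = 2.00 m
Steady 1-D flow in series ⇒ the Darcy flux q is identical in every zone and the zone head losses add (resistances L/K in series).
Σ(L/K) = 685/278 + 432/1.58 + 57.4/0.368 = 2.464 + 273.4 + 156.0 = 431.9 d
q = ΔH / Σ(L/K) = 2.00 / 431.9 = 0.004631 m/d (same in every zone)
Zone A: v = q/n = 0.004631/0.24 = 0.01930 m/d → t_A = 685/0.01930 = 35500 d
Zone B: v = q/n = 0.004631/0.08 = 0.05789 m/d → t_B = 432/0.05789 = 7463 d
Zone C: v = q/n = 0.004631/0.21 = 0.02205 m/d → t_C = 57.4/0.02205 = 2603 d
Total t = 35500 + 7463 + 2603 = 45560 d
   = 45560 / 365 = 125 yr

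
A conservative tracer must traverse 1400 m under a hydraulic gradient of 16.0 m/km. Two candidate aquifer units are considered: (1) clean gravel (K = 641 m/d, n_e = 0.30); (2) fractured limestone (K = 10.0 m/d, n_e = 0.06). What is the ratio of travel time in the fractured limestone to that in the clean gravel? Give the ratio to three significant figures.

Unit 1 (clean gravel): v = 641×0.016/0.30 = 34.19 m/d, t = 1400/34.19 = 40.95 d
Unit 2 (fractured limestone): v = 10.0×0.016/0.06 = 2.667 m/d, t = 1400/2.667 = 525.0 d
t(fractured limestone) / t(clean gravel) = 525.0/40.95 = 12.8

12.8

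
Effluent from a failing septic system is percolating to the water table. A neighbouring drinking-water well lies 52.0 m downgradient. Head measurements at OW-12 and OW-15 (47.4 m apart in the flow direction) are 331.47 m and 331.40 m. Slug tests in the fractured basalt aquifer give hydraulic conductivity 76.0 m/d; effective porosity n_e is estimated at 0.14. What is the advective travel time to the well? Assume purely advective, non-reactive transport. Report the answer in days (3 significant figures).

64.9 days

Hydraulic gradient i = (331.47 − 331.40) / 47.4 = 0.07 / 47.4 = 0.001477
q = Ki = 76.0 × 0.001477 = 0.1122 m/d
Average linear velocity = 0.1122 / 0.14 = 0.8017 m/d
t = L / v = 52.0 / 0.8017 = 64.86 d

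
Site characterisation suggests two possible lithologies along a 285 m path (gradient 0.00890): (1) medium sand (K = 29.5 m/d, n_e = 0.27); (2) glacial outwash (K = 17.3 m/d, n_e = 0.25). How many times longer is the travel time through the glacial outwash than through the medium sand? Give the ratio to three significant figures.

1.58

Unit 1 (medium sand): v = 29.5×0.0089/0.27 = 0.9724 m/d, t = 285/0.9724 = 293.1 d
Unit 2 (glacial outwash): v = 17.3×0.0089/0.25 = 0.6159 m/d, t = 285/0.6159 = 462.8 d
t(glacial outwash) / t(medium sand) = 462.8/293.1 = 1.58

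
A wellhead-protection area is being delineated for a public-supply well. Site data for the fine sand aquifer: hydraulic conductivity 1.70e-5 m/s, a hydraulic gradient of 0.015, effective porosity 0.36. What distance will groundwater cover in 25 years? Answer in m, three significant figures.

K = 1.70e-5 m/s × 86400 s/d = 1.469 m/d
Specific discharge q = 1.469 × 0.015 = 0.02203 m/d
Seepage velocity v = q / n = 0.02203 / 0.36 = 0.06120 m/d
T = 25 yr × 365 = 9125 d
L = v × T = 0.06120 × 9125 = 558.4 m

558 m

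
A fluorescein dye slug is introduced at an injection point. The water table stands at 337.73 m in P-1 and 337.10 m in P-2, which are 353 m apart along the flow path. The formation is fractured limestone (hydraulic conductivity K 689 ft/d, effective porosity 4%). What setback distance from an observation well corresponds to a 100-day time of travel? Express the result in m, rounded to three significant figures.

Hydraulic gradient i = (337.73 − 337.10) / 353 = 0.63 / 353 = 0.001785
K = 689 ft/d × 0.3048 = 210.0 m/d
q = Ki = 210.0 × 0.001785 = 0.3748 m/d
v_s = q/n_e = 0.3748/0.04 = 9.370 m/d
L = v × T = 9.370 × 100 = 937.0 m

937 m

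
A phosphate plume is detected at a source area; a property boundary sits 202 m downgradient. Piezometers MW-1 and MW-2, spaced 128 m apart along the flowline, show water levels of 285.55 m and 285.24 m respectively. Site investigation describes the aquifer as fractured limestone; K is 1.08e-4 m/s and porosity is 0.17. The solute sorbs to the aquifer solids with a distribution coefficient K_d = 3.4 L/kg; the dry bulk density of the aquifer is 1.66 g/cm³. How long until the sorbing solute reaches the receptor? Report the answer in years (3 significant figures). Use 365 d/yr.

142 years

Hydraulic gradient i = (285.55 − 285.24) / 128 = 0.31 / 128 = 0.002422
K = 1.08e-4 m/s × 86400 s/d = 9.331 m/d
Specific discharge q = 9.331 × 0.002422 = 0.02260 m/d
v = Ki/n = 9.331·0.002422/0.17 = 0.1329 m/d
Retardation R = 1 + ρ_b·K_d/n = 1 + 1.66×3.4/0.17 = 34.20
Contaminant velocity v_c = v/R = 0.1329/34.20 = 0.003887 m/d
t = L/v_c = 202/0.003887 = 51970 d
   = 51970/365 = 142 yr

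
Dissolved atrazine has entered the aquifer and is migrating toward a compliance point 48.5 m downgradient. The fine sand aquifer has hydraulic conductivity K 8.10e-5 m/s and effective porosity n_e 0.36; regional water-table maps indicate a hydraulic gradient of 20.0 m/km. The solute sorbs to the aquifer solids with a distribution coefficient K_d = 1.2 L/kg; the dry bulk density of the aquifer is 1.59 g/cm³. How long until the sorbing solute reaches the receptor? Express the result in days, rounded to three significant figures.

786 days

K = 8.10e-5 m/s × 86400 s/d = 6.998 m/d
Specific discharge q = 6.998 × 0.020 = 0.1400 m/d
v = Ki/n = 6.998·0.020/0.36 = 0.3888 m/d
Retardation R = 1 + ρ_b·K_d/n = 1 + 1.59×1.2/0.36 = 6.300
Contaminant velocity v_c = v/R = 0.3888/6.300 = 0.06171 m/d
t = L/v_c = 48.5/0.06171 = 785.9 d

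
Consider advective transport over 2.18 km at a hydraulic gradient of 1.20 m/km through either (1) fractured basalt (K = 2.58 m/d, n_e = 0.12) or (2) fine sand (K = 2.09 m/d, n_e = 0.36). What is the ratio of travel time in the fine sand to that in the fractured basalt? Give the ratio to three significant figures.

Unit 1 (fractured basalt): v = 2.58×0.0012/0.12 = 0.02580 m/d, t = 2180/0.02580 = 84500 d
Unit 2 (fine sand): v = 2.09×0.0012/0.36 = 0.006967 m/d, t = 2180/0.006967 = 312900 d
t(fine sand) / t(fractured basalt) = 312900/84500 = 3.70

3.70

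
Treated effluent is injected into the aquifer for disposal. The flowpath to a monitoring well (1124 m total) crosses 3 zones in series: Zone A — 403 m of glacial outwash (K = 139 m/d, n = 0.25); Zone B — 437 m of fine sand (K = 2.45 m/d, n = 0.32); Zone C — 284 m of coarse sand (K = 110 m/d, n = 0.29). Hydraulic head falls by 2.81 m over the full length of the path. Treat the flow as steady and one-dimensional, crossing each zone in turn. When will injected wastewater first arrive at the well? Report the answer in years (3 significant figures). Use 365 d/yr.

Steady 1-D flow in series ⇒ the Darcy flux q is identical in every zone and the zone head losses add (resistances L/K in series).
Σ(L/K) = 403/139 + 437/2.45 + 284/110 = 2.899 + 178.4 + 2.582 = 183.8 d
q = ΔH / Σ(L/K) = 2.81 / 183.8 = 0.01528 m/d (same in every zone)
Zone A: v = q/n = 0.01528/0.25 = 0.06114 m/d → t_A = 403/0.06114 = 6592 d
Zone B: v = q/n = 0.01528/0.32 = 0.04776 m/d → t_B = 437/0.04776 = 9149 d
Zone C: v = q/n = 0.01528/0.29 = 0.05270 m/d → t_C = 284/0.05270 = 5389 d
Total t = 6592 + 9149 + 5389 = 21130 d
   = 21130 / 365 = 57.9 yr

57.9 years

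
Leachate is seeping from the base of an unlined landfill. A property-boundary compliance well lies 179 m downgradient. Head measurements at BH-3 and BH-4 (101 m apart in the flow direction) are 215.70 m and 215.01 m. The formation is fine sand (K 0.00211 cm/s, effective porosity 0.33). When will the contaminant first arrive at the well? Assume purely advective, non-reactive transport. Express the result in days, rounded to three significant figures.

4740 days

Hydraulic gradient i = (215.70 − 215.01) / 101 = 0.69 / 101 = 0.006832
K = 0.00211 cm/s × 864 = 1.823 m/d
q = Ki = 1.823 × 0.006832 = 0.01245 m/d
v = Ki/n = 1.823·0.006832/0.33 = 0.03774 m/d
t = L / v = 179 / 0.03774 = 4743 d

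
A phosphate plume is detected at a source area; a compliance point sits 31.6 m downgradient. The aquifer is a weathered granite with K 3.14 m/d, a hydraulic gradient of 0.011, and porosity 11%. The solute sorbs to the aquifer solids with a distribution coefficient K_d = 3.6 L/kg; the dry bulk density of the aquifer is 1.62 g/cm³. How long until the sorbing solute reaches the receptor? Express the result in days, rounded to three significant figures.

q = Ki = 3.14 × 0.011 = 0.03454 m/d
v = Ki/n = 3.14·0.011/0.11 = 0.3140 m/d
Retardation R = 1 + ρ_b·K_d/n = 1 + 1.62×3.6/0.11 = 54.02
Contaminant velocity v_c = v/R = 0.3140/54.02 = 0.005813 m/d
t = L/v_c = 31.6/0.005813 = 5436 d

5440 days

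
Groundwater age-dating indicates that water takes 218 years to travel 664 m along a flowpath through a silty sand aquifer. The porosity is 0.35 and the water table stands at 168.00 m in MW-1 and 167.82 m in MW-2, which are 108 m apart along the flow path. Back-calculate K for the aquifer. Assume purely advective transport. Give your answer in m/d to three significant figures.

Hydraulic gradient i = (168.00 − 167.82) / 108 = 0.18 / 108 = 0.001667
t = 218 years = 79570 d
v = L / t = 664 / 79570 = 0.008345 m/d
K = v · n / i = 0.008345 × 0.35 / 0.001667 = 1.75 m/d

1.75 m/d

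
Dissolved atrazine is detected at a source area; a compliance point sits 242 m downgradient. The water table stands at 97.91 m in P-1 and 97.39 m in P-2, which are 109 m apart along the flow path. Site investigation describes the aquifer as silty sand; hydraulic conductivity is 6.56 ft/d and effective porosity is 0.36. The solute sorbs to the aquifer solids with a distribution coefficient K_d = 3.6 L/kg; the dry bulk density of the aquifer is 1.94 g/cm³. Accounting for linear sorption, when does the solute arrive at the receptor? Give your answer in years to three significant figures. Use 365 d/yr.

Hydraulic gradient i = (97.91 − 97.39) / 109 = 0.52 / 109 = 0.004771
K = 6.56 ft/d × 0.3048 = 1.999 m/d
q = Ki = 1.999 × 0.004771 = 0.009539 m/d
v_s = q/n_e = 0.009539/0.36 = 0.02650 m/d
Retardation R = 1 + ρ_b·K_d/n = 1 + 1.94×3.6/0.36 = 20.40
Contaminant velocity v_c = v/R = 0.02650/20.40 = 0.001299 m/d
t = L/v_c = 242/0.001299 = 186300 d
   = 186300/365 = 510 yr

510 years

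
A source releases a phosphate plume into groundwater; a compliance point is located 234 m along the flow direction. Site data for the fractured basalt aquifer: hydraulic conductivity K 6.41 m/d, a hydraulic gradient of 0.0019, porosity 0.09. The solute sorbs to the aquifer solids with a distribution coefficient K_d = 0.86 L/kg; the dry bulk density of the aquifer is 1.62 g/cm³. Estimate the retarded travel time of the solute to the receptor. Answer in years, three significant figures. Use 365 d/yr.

Darcy flux q = K·i = 6.41 × 0.0019 = 0.01218 m/d
v_s = q/n_e = 0.01218/0.09 = 0.1353 m/d
Retardation R = 1 + ρ_b·K_d/n = 1 + 1.62×0.86/0.09 = 16.48
Contaminant velocity v_c = v/R = 0.1353/16.48 = 0.008211 m/d
t = L/v_c = 234/0.008211 = 28500 d
   = 28500/365 = 78.1 yr

78.1 years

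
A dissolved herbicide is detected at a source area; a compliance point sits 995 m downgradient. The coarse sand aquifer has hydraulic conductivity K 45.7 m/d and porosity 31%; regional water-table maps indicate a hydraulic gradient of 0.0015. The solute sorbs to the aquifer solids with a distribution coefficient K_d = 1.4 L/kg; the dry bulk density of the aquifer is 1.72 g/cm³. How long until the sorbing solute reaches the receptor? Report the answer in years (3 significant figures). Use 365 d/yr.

Specific discharge q = 45.7 × 0.0015 = 0.06855 m/d
v_s = q/n_e = 0.06855/0.31 = 0.2211 m/d
Retardation R = 1 + ρ_b·K_d/n = 1 + 1.72×1.4/0.31 = 8.768
Contaminant velocity v_c = v/R = 0.2211/8.768 = 0.02522 m/d
t = L/v_c = 995/0.02522 = 39450 d
   = 39450/365 = 108 yr

108 years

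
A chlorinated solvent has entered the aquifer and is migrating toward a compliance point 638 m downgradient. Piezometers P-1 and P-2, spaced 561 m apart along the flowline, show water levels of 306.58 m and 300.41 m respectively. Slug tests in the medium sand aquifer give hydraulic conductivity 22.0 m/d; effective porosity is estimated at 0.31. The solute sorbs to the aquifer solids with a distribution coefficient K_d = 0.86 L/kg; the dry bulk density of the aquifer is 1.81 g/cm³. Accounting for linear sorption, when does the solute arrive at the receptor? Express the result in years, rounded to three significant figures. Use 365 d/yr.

Hydraulic gradient i = (306.58 − 300.41) / 561 = 6.17 / 561 = 0.01100
Specific discharge q = 22.0 × 0.01100 = 0.2420 m/d
Average linear velocity = 0.2420 / 0.31 = 0.7805 m/d
Retardation R = 1 + ρ_b·K_d/n = 1 + 1.81×0.86/0.31 = 6.021
Contaminant velocity v_c = v/R = 0.7805/6.021 = 0.1296 m/d
t = L/v_c = 638/0.1296 = 4922 d
   = 4922/365 = 13.5 yr

13.5 years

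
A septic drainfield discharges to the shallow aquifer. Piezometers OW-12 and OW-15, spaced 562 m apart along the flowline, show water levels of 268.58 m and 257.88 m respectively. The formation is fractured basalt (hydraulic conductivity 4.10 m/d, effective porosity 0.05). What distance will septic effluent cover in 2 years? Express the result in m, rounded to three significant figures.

Hydraulic gradient i = (268.58 − 257.88) / 562 = 10.70 / 562 = 0.01904
Darcy flux q = K·i = 4.10 × 0.01904 = 0.07806 m/d
Average linear velocity = 0.07806 / 0.05 = 1.561 m/d
T = 2 yr × 365 = 730 d
L = v × T = 1.561 × 730 = 1140 m

1140 m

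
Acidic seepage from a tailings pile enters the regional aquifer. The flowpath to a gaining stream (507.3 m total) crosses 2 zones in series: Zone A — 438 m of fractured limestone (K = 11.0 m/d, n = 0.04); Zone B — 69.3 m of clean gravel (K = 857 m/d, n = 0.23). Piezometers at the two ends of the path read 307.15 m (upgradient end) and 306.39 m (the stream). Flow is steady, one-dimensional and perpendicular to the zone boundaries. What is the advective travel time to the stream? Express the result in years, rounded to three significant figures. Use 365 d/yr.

Total head drop ΔH = 307.15 − 306.39 = 0.76 m
Continuity: the same q passes through each zone, so ΔH = q·Σ(L_j/K_j) — the zones act as resistances in series.
Σ(L/K) = 438/11.0 + 69.3/857 = 39.82 + 0.08086 = 39.90 d
q = ΔH / Σ(L/K) = 0.76 / 39.90 = 0.01905 m/d (same in every zone)
Zone A: v = q/n = 0.01905/0.04 = 0.4762 m/d → t_A = 438/0.4762 = 919.8 d
Zone B: v = q/n = 0.01905/0.23 = 0.08282 m/d → t_B = 69.3/0.08282 = 836.8 d
Total t = 919.8 + 836.8 = 1757 d
   = 1757 / 365 = 4.81 yr

4.81 years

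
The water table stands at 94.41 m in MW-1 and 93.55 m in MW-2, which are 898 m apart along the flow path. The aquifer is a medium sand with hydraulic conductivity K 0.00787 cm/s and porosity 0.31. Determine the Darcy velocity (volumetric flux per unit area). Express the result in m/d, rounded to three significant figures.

Hydraulic gradient i = (94.41 − 93.55) / 898 = 0.86 / 898 = 9.577e-4
K = 0.00787 cm/s × 864 = 6.800 m/d
Darcy flux q = K·i = 6.800 × 9.577e-4 = 0.006512 m/d

0.00651 m/d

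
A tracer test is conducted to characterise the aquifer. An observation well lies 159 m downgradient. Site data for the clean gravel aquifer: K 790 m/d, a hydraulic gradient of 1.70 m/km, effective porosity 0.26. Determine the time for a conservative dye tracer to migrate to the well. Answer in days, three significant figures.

Specific discharge q = 790 × 0.0017 = 1.343 m/d
Seepage velocity v = q / n = 1.343 / 0.26 = 5.165 m/d
t = L / v = 159 / 5.165 = 30.78 d

30.8 days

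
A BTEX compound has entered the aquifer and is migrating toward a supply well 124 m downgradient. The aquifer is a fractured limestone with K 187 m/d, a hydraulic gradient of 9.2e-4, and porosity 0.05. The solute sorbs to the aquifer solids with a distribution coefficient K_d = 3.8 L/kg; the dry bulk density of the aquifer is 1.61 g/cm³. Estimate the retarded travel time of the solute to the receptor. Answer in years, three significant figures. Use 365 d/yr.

12.2 years

q = Ki = 187 × 9.2e-4 = 0.1720 m/d
Seepage velocity v = q / n = 0.1720 / 0.05 = 3.441 m/d
Retardation R = 1 + ρ_b·K_d/n = 1 + 1.61×3.8/0.05 = 123.4
Contaminant velocity v_c = v/R = 3.441/123.4 = 0.02789 m/d
t = L/v_c = 124/0.02789 = 4446 d
   = 4446/365 = 12.2 yr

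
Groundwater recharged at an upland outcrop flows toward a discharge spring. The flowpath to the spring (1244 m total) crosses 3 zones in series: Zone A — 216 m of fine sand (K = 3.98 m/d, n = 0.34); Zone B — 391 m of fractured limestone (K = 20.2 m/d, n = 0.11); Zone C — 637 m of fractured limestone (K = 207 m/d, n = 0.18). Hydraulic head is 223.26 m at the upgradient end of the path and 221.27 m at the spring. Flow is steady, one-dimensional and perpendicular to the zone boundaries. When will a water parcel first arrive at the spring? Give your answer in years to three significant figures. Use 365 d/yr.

Total head drop ΔH = 223.26 − 221.27 = 1.99 m
Steady 1-D flow in series ⇒ the Darcy flux q is identical in every zone and the zone head losses add (resistances L/K in series).
Σ(L/K) = 216/3.98 + 391/20.2 + 637/207 = 54.27 + 19.36 + 3.077 = 76.71 d
q = ΔH / Σ(L/K) = 1.99 / 76.71 = 0.02594 m/d (same in every zone)
Zone A: v = q/n = 0.02594/0.34 = 0.07630 m/d → t_A = 216/0.07630 = 2831 d
Zone B: v = q/n = 0.02594/0.11 = 0.2359 m/d → t_B = 391/0.2359 = 1658 d
Zone C: v = q/n = 0.02594/0.18 = 0.1441 m/d → t_C = 637/0.1441 = 4420 d
Total t = 2831 + 1658 + 4420 = 8908 d
   = 8908 / 365 = 24.4 yr

24.4 years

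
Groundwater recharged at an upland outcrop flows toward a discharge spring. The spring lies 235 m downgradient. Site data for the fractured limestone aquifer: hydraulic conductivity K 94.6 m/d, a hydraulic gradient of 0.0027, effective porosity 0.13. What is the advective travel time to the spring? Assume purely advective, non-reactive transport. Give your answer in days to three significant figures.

120 days

q = Ki = 94.6 × 0.0027 = 0.2554 m/d
v = Ki/n = 94.6·0.0027/0.13 = 1.965 m/d
t = L / v = 235 / 1.965 = 119.6 d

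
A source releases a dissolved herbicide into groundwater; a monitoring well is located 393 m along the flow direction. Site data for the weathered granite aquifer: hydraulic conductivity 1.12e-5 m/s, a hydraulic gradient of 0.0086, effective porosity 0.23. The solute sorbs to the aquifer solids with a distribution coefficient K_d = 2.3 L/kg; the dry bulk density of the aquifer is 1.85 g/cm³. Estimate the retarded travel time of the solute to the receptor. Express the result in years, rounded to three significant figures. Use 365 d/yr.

580 years

K = 1.12e-5 m/s × 86400 s/d = 0.9677 m/d
Darcy flux q = K·i = 0.9677 × 0.0086 = 0.008322 m/d
v = Ki/n = 0.9677·0.0086/0.23 = 0.03618 m/d
Retardation R = 1 + ρ_b·K_d/n = 1 + 1.85×2.3/0.23 = 19.50
Contaminant velocity v_c = v/R = 0.03618/19.50 = 0.001856 m/d
t = L/v_c = 393/0.001856 = 211800 d
   = 211800/365 = 580 yr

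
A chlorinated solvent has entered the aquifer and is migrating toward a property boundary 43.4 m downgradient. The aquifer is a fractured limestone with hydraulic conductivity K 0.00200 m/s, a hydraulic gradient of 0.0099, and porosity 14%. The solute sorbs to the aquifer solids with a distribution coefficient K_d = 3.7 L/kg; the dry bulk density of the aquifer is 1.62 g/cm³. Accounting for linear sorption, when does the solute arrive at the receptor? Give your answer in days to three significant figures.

K = 0.00200 m/s × 86400 s/d = 172.8 m/d
Darcy flux q = K·i = 172.8 × 0.0099 = 1.711 m/d
Seepage velocity v = q / n = 1.711 / 0.14 = 12.22 m/d
Retardation R = 1 + ρ_b·K_d/n = 1 + 1.62×3.7/0.14 = 43.81
Contaminant velocity v_c = v/R = 12.22/43.81 = 0.2789 m/d
t = L/v_c = 43.4/0.2789 = 155.6 d

156 days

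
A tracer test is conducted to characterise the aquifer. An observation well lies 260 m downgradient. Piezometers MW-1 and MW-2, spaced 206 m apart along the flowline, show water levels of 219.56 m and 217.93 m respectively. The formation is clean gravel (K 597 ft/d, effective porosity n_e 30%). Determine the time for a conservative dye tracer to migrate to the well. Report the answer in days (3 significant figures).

Hydraulic gradient i = (219.56 − 217.93) / 206 = 1.63 / 206 = 0.007913
K = 597 ft/d × 0.3048 = 182.0 m/d
Darcy flux q = K·i = 182.0 × 0.007913 = 1.440 m/d
Seepage velocity v = q / n = 1.440 / 0.30 = 4.799 m/d
t = L / v = 260 / 4.799 = 54.17 d

54.2 days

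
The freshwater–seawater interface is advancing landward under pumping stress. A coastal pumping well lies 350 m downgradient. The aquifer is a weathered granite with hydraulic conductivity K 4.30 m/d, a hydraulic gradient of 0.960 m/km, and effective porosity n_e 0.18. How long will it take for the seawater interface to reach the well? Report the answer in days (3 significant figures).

Darcy flux q = K·i = 4.30 × 9.6e-4 = 0.004128 m/d
v_s = q/n_e = 0.004128/0.18 = 0.02293 m/d
t = L / v = 350 / 0.02293 = 15260 d

15300 days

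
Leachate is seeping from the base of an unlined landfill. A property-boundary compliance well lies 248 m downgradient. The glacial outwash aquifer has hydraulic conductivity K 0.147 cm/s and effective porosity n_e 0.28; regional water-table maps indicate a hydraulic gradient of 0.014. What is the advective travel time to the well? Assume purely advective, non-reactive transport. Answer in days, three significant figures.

K = 0.147 cm/s × 864 = 127.0 m/d
Darcy flux q = K·i = 127.0 × 0.014 = 1.778 m/d
v = Ki/n = 127.0·0.014/0.28 = 6.350 m/d
t = L / v = 248 / 6.350 = 39.05 d

39.1 days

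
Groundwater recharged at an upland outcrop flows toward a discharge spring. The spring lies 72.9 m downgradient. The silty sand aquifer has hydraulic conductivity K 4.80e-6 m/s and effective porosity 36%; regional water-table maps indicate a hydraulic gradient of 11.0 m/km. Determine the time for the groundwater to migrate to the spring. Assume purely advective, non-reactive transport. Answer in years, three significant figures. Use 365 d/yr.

15.8 years

K = 4.80e-6 m/s × 86400 s/d = 0.4147 m/d
q = Ki = 0.4147 × 0.011 = 0.004562 m/d
v = Ki/n = 0.4147·0.011/0.36 = 0.01267 m/d
t = L / v = 72.9 / 0.01267 = 5753 d
   = 5753 / 365 = 15.8 yr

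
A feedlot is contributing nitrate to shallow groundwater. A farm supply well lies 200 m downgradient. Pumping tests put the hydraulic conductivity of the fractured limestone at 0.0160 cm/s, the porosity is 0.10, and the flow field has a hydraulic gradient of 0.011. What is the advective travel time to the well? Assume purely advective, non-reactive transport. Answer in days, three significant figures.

K = 0.0160 cm/s × 864 = 13.82 m/d
Specific discharge q = 13.82 × 0.011 = 0.1521 m/d
Average linear velocity = 0.1521 / 0.10 = 1.521 m/d
t = L / v = 200 / 1.521 = 131.5 d

132 days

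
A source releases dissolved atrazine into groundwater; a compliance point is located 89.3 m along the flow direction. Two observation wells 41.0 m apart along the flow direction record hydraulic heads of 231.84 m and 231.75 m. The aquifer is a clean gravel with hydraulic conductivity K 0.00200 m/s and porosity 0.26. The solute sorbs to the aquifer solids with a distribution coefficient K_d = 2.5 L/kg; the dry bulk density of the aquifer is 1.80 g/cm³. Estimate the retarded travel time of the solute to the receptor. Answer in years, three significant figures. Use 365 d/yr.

Hydraulic gradient i = (231.84 − 231.75) / 41.0 = 0.09 / 41.0 = 0.002195
K = 0.00200 m/s × 86400 s/d = 172.8 m/d
Darcy flux q = K·i = 172.8 × 0.002195 = 0.3793 m/d
v = Ki/n = 172.8·0.002195/0.26 = 1.459 m/d
Retardation R = 1 + ρ_b·K_d/n = 1 + 1.80×2.5/0.26 = 18.31
Contaminant velocity v_c = v/R = 1.459/18.31 = 0.07969 m/d
t = L/v_c = 89.3/0.07969 = 1121 d
   = 1121/365 = 3.07 yr

3.07 years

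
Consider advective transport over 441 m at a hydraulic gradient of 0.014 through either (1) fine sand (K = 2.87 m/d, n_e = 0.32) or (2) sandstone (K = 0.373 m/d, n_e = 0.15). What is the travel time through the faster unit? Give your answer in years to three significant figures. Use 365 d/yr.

Unit 1 (fine sand): v = 2.87×0.014/0.32 = 0.1256 m/d, t = 441/0.1256 = 3512 d
Unit 2 (sandstone): v = 0.373×0.014/0.15 = 0.03481 m/d, t = 441/0.03481 = 12670 d
Faster: 3512 d / 365 = 9.62 yr

9.62 years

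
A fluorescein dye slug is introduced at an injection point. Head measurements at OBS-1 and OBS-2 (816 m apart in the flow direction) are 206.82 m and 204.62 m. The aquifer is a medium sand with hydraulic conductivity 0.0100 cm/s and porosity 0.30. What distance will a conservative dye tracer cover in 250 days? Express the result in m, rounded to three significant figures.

Hydraulic gradient i = (206.82 − 204.62) / 816 = 2.20 / 816 = 0.002696
K = 0.0100 cm/s × 864 = 8.640 m/d
Specific discharge q = 8.640 × 0.002696 = 0.02329 m/d
v_s = q/n_e = 0.02329/0.30 = 0.07765 m/d
L = v × T = 0.07765 × 250 = 19.41 m

19.4 m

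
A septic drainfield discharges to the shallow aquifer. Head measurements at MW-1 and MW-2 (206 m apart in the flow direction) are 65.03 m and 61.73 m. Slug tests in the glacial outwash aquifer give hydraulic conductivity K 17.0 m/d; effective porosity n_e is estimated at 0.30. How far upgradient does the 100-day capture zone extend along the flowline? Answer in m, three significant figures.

Hydraulic gradient i = (65.03 − 61.73) / 206 = 3.30 / 206 = 0.01602
Specific discharge q = 17.0 × 0.01602 = 0.2723 m/d
Seepage velocity v = q / n = 0.2723 / 0.30 = 0.9078 m/d
L = v × T = 0.9078 × 100 = 90.78 m

90.8 m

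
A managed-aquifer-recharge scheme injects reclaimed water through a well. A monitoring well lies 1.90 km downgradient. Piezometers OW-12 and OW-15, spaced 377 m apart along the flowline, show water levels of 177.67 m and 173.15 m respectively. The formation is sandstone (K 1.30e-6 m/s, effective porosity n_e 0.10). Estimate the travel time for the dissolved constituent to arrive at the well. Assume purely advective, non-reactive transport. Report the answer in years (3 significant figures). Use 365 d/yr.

Hydraulic gradient i = (177.67 − 173.15) / 377 = 4.52 / 377 = 0.01199
K = 1.30e-6 m/s × 86400 s/d = 0.1123 m/d
q = Ki = 0.1123 × 0.01199 = 0.001347 m/d
Seepage velocity v = q / n = 0.001347 / 0.10 = 0.01347 m/d
L = 1.90 km = 1900 m
t = L / v = 1900 / 0.01347 = 141100 d
   = 141100 / 365 = 387 yr

387 years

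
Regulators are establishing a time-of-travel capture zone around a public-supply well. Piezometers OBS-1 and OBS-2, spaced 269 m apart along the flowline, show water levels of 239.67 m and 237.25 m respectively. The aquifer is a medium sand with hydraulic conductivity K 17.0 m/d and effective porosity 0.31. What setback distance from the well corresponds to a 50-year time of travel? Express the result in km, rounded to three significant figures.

9.00 km

Hydraulic gradient i = (239.67 − 237.25) / 269 = 2.42 / 269 = 0.008996
Darcy flux q = K·i = 17.0 × 0.008996 = 0.1529 m/d
Seepage velocity v = q / n = 0.1529 / 0.31 = 0.4933 m/d
T = 50 yr × 365 = 18250 d
L = v × T = 0.4933 × 18250 = 9004 m
   = 9.00 km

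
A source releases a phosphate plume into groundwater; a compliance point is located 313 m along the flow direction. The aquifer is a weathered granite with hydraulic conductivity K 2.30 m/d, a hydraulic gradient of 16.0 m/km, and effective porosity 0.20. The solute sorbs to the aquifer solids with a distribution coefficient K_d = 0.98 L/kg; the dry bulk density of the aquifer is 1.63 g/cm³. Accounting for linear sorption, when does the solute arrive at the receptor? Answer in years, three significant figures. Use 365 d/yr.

Darcy flux q = K·i = 2.30 × 0.016 = 0.03680 m/d
v_s = q/n_e = 0.03680/0.20 = 0.1840 m/d
Retardation R = 1 + ρ_b·K_d/n = 1 + 1.63×0.98/0.20 = 8.987
Contaminant velocity v_c = v/R = 0.1840/8.987 = 0.02047 m/d
t = L/v_c = 313/0.02047 = 15290 d
   = 15290/365 = 41.9 yr

41.9 years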